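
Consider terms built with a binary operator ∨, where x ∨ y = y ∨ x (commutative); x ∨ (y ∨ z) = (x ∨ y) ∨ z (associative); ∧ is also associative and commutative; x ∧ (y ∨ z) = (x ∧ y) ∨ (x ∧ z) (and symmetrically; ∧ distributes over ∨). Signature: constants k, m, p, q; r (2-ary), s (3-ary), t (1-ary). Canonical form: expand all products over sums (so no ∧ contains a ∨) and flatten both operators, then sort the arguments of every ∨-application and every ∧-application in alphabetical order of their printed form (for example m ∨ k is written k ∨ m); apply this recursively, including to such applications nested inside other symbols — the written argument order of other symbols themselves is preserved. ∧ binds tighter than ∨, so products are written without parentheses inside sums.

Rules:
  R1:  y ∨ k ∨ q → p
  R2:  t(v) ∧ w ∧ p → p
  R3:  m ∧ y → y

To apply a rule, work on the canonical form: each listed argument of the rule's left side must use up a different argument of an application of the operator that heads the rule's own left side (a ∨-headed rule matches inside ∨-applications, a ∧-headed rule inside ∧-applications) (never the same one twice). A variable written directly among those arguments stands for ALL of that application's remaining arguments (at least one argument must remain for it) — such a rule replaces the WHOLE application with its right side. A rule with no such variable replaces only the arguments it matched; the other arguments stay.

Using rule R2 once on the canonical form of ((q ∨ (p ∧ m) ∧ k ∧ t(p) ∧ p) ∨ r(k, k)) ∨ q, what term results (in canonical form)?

Canonical form:  k ∧ m ∧ p ∧ p ∧ t(p) ∨ q ∨ q ∨ r(k, k)
Apply R2:  consuming p, t(p);  v := p, w := k ∧ m ∧ p
Every leftover argument binds to the variable; the entire application is replaced.
Result:  p ∨ q ∨ q ∨ r(k, k)

Answer: p ∨ q ∨ q ∨ r(k, k)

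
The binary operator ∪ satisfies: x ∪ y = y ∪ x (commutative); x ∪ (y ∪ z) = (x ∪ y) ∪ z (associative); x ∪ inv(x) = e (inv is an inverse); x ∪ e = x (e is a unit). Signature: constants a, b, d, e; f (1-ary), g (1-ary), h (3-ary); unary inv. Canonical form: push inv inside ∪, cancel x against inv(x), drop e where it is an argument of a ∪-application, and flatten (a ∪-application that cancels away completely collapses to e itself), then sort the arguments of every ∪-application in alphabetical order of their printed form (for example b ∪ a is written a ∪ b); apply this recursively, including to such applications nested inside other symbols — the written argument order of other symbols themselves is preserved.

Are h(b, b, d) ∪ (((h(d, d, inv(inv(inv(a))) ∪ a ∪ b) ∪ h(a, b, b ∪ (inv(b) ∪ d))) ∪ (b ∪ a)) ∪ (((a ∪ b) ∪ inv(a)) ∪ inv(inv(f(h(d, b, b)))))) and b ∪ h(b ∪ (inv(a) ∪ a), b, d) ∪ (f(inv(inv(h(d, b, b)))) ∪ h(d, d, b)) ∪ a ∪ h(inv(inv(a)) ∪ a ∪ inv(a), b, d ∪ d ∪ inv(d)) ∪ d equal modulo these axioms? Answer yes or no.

Answer: no — a ∪ b ∪ b ∪ f(h(d, b, b)) ∪ h(a, b, d) ∪ h(b, b, d) ∪ h(d, d, b) vs a ∪ b ∪ d ∪ f(h(d, b, b)) ∪ h(a, b, d) ∪ h(b, b, d) ∪ h(d, d, b)

Derivation:
Left:  h(b, b, d) ∪ (((h(d, d, inv(inv(inv(a))) ∪ a ∪ b) ∪ h(a, b, b ∪ (inv(b) ∪ d))) ∪ (b ∪ a)) ∪ (((a ∪ b) ∪ inv(a)) ∪ inv(inv(f(h(d, b, b))))))
  Push inv inside:  distribute inv over ∪ and collapse double inv
  Combine occurrences:  h(b, b, d) ∪ h(d, d, b) ∪ h(a, b, d) ∪ b ∪ b ∪ a ∪ f(h(d, b, b))
  Sort:  a ∪ b ∪ b ∪ f(h(d, b, b)) ∪ h(a, b, d) ∪ h(b, b, d) ∪ h(d, d, b)
Right:  b ∪ h(b ∪ (inv(a) ∪ a), b, d) ∪ (f(inv(inv(h(d, b, b)))) ∪ h(d, d, b)) ∪ a ∪ h(inv(inv(a)) ∪ a ∪ inv(a), b, d ∪ d ∪ inv(d)) ∪ d
  Push inv inside:  distribute inv over ∪ and collapse double inv
  Collect:  b ∪ h(b, b, d) ∪ f(h(d, b, b)) ∪ h(d, d, b) ∪ a ∪ h(a, b, d) ∪ d
  Sort arguments:  a ∪ b ∪ d ∪ f(h(d, b, b)) ∪ h(a, b, d) ∪ h(b, b, d) ∪ h(d, d, b)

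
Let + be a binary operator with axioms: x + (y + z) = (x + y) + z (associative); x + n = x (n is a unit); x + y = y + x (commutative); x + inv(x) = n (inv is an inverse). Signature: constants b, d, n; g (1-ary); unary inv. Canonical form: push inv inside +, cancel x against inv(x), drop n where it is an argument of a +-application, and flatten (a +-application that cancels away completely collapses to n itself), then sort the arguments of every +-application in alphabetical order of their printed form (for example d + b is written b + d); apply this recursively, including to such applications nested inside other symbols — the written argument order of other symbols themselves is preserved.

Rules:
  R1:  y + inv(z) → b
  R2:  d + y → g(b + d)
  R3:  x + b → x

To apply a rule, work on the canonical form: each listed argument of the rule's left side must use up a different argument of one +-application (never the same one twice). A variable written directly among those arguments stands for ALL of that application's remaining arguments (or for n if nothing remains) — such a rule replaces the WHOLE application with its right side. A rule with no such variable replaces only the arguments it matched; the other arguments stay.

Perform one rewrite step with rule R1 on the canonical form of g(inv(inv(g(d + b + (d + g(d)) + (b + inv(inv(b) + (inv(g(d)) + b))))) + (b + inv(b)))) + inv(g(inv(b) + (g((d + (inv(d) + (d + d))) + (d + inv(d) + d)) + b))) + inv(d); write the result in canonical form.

Answer: b

Derivation:
Canonical form:  g(g(b + b + d + d + g(d) + g(d))) + inv(d) + inv(g(g(d + d + d)))
R1 matches:  uses inv(d);  y := g(g(b + b + d + d + g(d) + g(d))) + inv(g(g(d + d + d))), z := d
The variable takes the whole remainder — replace the entire application.
New term:  b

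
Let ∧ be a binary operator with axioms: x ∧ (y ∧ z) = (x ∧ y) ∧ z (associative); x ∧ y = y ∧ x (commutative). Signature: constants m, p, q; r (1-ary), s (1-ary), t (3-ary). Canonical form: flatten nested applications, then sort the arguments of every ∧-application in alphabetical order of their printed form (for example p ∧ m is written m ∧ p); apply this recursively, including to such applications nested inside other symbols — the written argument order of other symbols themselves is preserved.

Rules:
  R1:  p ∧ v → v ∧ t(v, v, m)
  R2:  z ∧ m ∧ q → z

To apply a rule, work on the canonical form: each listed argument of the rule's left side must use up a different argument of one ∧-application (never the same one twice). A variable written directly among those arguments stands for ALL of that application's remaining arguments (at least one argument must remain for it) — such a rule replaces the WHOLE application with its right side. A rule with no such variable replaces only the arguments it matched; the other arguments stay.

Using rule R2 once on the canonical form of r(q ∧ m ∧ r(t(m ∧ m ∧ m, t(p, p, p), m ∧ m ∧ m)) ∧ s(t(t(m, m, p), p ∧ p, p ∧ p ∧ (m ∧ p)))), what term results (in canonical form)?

Answer: r(r(t(m ∧ m ∧ m, t(p, p, p), m ∧ m ∧ m)) ∧ s(t(t(m, m, p), p ∧ p, m ∧ p ∧ p ∧ p)))

Derivation:
Canonical form:  r(m ∧ q ∧ r(t(m ∧ m ∧ m, t(p, p, p), m ∧ m ∧ m)) ∧ s(t(t(m, m, p), p ∧ p, m ∧ p ∧ p ∧ p)))
Apply R2:  consuming m, q;  z := r(t(m ∧ m ∧ m, t(p, p, p), m ∧ m ∧ m)) ∧ s(t(t(m, m, p), p ∧ p, m ∧ p ∧ p ∧ p))
The variable takes the whole remainder — replace the entire application.
Giving:  r(r(t(m ∧ m ∧ m, t(p, p, p), m ∧ m ∧ m)) ∧ s(t(t(m, m, p), p ∧ p, m ∧ p ∧ p ∧ p)))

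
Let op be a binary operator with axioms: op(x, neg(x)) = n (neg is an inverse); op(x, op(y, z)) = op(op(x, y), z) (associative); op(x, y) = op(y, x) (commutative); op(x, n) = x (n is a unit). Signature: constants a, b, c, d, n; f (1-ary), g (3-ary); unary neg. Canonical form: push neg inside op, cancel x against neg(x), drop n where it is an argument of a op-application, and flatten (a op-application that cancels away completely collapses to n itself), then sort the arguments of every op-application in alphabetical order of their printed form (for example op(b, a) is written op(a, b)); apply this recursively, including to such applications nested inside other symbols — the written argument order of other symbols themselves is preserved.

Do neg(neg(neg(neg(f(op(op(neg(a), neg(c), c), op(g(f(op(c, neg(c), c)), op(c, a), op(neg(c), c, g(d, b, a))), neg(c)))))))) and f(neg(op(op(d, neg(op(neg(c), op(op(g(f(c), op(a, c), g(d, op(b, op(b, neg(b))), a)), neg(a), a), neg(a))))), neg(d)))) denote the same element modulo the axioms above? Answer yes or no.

Left:  neg(neg(neg(neg(f(op(op(neg(a), neg(c), c), op(g(f(op(c, neg(c), c)), op(c, a), op(neg(c), c, g(d, b, a))), neg(c))))))))
  Push neg inside:  distribute neg over op and collapse double neg
  Collect terms:  f(op(g(f(c), op(a, c), g(d, b, a)), neg(a), neg(c)))
Right:  f(neg(op(op(d, neg(op(neg(c), op(op(g(f(c), op(a, c), g(d, op(b, op(b, neg(b))), a)), neg(a), a), neg(a))))), neg(d))))
  Descend into:  op(op(d, neg(op(neg(c), op(op(g(f(c), op(a, c), g(d, op(b, op(b, neg(b))), a)), neg(a), a), neg(a))))), neg(d))
  Push neg inside:  distribute neg over op and collapse double neg
  Cancel inverse pairs:  d cancels
  Collect:  op(c, neg(g(f(c), op(a, c), g(d, b, a))), a)
  Sort arguments:  op(a, c, neg(g(f(c), op(a, c), g(d, b, a))))
  Reassemble:  f(op(g(f(c), op(a, c), g(d, b, a)), neg(a), neg(c)))

Answer: yes — both canonical forms are f(op(g(f(c), op(a, c), g(d, b, a)), neg(a), neg(c)))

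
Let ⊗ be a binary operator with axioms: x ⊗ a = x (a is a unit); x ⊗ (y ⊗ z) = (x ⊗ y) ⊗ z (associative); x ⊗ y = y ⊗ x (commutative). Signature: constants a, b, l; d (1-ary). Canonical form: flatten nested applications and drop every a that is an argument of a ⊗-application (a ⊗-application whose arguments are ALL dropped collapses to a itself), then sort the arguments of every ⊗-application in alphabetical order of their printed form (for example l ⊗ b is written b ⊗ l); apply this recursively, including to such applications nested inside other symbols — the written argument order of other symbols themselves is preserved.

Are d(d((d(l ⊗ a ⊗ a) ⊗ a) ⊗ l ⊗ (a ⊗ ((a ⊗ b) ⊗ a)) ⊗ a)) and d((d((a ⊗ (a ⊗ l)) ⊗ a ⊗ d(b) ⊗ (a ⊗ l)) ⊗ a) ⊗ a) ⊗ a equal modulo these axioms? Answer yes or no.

Answer: no — d(d(b ⊗ d(l) ⊗ l)) vs d(d(d(b) ⊗ l ⊗ l))

Derivation:
Left:  d(d((d(l ⊗ a ⊗ a) ⊗ a) ⊗ l ⊗ (a ⊗ ((a ⊗ b) ⊗ a)) ⊗ a))
  Descend into:  (d(l ⊗ a ⊗ a) ⊗ a) ⊗ l ⊗ (a ⊗ ((a ⊗ b) ⊗ a)) ⊗ a
  Un-nest:  d(l ⊗ a ⊗ a) ⊗ a ⊗ l ⊗ a ⊗ a ⊗ b ⊗ a ⊗ a
  Inside:  d(l ⊗ a ⊗ a)  →  d(l)
  Unit:  drop a (×5)
  Order the arguments:  b ⊗ d(l) ⊗ l
  Reassemble:  d(d(b ⊗ d(l) ⊗ l))
Right:  d((d((a ⊗ (a ⊗ l)) ⊗ a ⊗ d(b) ⊗ (a ⊗ l)) ⊗ a) ⊗ a) ⊗ a
  Inside:  d((d((a ⊗ (a ⊗ l)) ⊗ a ⊗ d(b) ⊗ (a ⊗ l)) ⊗ a) ⊗ a)  →  d(d(d(b) ⊗ l ⊗ l))
  Units out:  drop a
  Order the arguments:  d(d(d(b) ⊗ l ⊗ l))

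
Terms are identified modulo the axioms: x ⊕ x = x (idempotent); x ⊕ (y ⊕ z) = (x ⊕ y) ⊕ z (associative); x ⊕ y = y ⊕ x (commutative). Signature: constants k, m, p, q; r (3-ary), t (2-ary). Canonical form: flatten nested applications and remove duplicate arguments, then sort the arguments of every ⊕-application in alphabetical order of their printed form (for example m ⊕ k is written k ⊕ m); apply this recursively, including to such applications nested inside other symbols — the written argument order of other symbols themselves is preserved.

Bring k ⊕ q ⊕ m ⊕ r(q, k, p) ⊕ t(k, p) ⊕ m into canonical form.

Deduplicate:  drop duplicate m
Sort:  k ⊕ m ⊕ q ⊕ r(q, k, p) ⊕ t(k, p)

Answer: k ⊕ m ⊕ q ⊕ r(q, k, p) ⊕ t(k, p)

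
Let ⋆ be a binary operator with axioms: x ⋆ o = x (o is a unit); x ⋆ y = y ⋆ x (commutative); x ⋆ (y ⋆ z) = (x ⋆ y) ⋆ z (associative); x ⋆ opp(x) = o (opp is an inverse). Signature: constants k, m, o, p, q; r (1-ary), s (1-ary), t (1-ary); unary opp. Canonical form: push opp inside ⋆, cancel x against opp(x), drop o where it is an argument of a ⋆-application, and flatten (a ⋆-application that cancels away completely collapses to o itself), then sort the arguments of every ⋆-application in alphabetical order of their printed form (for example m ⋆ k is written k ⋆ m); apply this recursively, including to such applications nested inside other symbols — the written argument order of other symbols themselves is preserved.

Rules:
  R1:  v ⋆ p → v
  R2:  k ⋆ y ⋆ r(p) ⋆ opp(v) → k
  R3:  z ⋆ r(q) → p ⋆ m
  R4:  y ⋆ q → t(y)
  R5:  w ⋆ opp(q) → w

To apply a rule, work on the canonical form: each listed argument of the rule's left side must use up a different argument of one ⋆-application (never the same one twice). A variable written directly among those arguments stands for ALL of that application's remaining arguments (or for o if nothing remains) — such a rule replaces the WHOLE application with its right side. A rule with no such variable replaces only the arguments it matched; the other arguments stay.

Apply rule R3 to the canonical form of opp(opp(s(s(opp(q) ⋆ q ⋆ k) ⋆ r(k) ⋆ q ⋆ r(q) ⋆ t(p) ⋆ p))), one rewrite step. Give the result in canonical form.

Canonical form:  s(p ⋆ q ⋆ r(k) ⋆ r(q) ⋆ s(k) ⋆ t(p))
Apply R3:  consuming r(q);  z := p ⋆ q ⋆ r(k) ⋆ s(k) ⋆ t(p)
The extension variable absorbs all remaining arguments, so the whole application is rewritten.
Giving:  s(m ⋆ p)

Answer: s(m ⋆ p)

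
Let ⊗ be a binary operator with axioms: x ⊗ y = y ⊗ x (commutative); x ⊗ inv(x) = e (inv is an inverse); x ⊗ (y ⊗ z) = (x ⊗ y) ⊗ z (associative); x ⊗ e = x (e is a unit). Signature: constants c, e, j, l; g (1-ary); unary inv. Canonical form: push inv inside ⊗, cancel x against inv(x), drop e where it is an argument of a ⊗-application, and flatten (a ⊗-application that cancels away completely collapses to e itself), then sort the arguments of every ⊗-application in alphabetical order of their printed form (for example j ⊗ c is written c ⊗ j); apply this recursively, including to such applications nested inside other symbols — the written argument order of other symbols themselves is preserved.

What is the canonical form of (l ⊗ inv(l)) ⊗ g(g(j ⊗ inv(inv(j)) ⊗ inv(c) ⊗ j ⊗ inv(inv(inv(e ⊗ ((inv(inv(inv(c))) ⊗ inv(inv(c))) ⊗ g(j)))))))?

Push inv inside:  distribute inv over ⊗ and collapse double inv
Inverses cancel:  l cancels
Collect:  g(g(inv(c) ⊗ inv(g(j)) ⊗ j ⊗ j ⊗ j))

Answer: g(g(inv(c) ⊗ inv(g(j)) ⊗ j ⊗ j ⊗ j))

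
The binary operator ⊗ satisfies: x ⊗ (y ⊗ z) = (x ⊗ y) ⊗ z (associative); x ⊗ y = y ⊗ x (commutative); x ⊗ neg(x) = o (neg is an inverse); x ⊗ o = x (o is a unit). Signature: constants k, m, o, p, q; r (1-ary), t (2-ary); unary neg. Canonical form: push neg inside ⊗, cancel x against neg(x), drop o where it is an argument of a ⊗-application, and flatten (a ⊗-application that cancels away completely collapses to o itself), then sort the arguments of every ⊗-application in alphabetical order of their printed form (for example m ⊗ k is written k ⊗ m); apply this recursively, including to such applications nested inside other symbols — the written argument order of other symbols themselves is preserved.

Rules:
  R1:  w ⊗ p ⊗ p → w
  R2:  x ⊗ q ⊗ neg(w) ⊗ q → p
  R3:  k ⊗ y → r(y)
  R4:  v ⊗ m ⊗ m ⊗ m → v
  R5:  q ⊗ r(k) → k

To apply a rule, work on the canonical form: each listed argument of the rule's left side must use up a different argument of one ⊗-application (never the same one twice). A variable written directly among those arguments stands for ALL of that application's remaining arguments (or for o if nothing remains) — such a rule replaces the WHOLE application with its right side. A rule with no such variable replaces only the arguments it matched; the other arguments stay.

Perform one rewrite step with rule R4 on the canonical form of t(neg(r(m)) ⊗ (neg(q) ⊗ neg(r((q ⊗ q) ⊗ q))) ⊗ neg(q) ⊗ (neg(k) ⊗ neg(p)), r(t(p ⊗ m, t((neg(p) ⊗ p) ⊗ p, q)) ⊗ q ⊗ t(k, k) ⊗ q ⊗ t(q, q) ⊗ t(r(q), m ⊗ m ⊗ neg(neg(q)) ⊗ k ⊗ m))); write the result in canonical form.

Answer: t(neg(k) ⊗ neg(p) ⊗ neg(q) ⊗ neg(q) ⊗ neg(r(m)) ⊗ neg(r(q ⊗ q ⊗ q)), r(q ⊗ q ⊗ t(k, k) ⊗ t(m ⊗ p, t(p, q)) ⊗ t(q, q) ⊗ t(r(q), k ⊗ q)))

Derivation:
Canonical form:  t(neg(k) ⊗ neg(p) ⊗ neg(q) ⊗ neg(q) ⊗ neg(r(m)) ⊗ neg(r(q ⊗ q ⊗ q)), r(q ⊗ q ⊗ t(k, k) ⊗ t(m ⊗ p, t(p, q)) ⊗ t(q, q) ⊗ t(r(q), k ⊗ m ⊗ m ⊗ m ⊗ q)))
Apply R4:  consuming m, m, m;  v := k ⊗ q
The variable takes the whole remainder — replace the entire application.
New term:  t(neg(k) ⊗ neg(p) ⊗ neg(q) ⊗ neg(q) ⊗ neg(r(m)) ⊗ neg(r(q ⊗ q ⊗ q)), r(q ⊗ q ⊗ t(k, k) ⊗ t(m ⊗ p, t(p, q)) ⊗ t(q, q) ⊗ t(r(q), k ⊗ q)))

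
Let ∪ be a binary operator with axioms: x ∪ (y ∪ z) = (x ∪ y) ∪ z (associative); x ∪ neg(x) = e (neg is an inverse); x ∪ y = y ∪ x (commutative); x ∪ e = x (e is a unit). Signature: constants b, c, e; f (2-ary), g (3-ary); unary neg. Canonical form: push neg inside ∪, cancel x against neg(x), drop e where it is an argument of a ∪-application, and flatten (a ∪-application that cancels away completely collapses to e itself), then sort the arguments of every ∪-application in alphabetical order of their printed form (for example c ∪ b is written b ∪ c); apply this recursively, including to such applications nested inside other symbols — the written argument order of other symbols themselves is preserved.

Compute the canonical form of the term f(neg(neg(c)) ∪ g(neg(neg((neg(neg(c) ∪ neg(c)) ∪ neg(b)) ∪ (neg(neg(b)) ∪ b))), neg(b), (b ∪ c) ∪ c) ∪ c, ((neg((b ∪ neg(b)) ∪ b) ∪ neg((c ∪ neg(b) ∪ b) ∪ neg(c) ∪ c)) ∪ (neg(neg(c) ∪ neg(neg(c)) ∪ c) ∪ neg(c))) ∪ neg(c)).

Descend into:  ((neg((b ∪ neg(b)) ∪ b) ∪ neg((c ∪ neg(b) ∪ b) ∪ neg(c) ∪ c)) ∪ (neg(neg(c) ∪ neg(neg(c)) ∪ c) ∪ neg(c))) ∪ neg(c)
Push neg inside:  distribute neg over ∪ and collapse double neg
Combine occurrences:  neg(b) ∪ neg(c) ∪ neg(c) ∪ neg(c) ∪ neg(c)
Rebuild:  f(c ∪ c ∪ g(b ∪ c ∪ c, neg(b), b ∪ c ∪ c), neg(b) ∪ neg(c) ∪ neg(c) ∪ neg(c) ∪ neg(c))

Answer: f(c ∪ c ∪ g(b ∪ c ∪ c, neg(b), b ∪ c ∪ c), neg(b) ∪ neg(c) ∪ neg(c) ∪ neg(c) ∪ neg(c))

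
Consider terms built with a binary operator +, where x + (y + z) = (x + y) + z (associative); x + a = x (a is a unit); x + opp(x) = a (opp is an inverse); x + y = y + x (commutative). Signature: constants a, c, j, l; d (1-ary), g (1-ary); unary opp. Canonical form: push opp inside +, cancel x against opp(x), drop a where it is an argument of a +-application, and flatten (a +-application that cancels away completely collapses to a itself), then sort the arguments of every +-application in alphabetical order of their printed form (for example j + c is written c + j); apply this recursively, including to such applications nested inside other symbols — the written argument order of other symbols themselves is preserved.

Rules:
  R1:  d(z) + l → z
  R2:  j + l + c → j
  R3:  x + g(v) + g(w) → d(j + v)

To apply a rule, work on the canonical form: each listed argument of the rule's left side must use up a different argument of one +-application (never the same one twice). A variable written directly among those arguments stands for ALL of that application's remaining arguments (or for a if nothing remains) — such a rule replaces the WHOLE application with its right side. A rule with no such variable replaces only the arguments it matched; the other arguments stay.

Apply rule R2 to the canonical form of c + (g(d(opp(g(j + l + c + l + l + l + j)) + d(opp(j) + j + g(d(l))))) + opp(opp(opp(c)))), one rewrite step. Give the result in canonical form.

Answer: g(d(d(g(d(l))) + opp(g(j + j + l + l + l))))

Derivation:
Canonical form:  g(d(d(g(d(l))) + opp(g(c + j + j + l + l + l + l))))
R2 matches:  uses c, j, l
New term:  g(d(d(g(d(l))) + opp(g(j + j + l + l + l))))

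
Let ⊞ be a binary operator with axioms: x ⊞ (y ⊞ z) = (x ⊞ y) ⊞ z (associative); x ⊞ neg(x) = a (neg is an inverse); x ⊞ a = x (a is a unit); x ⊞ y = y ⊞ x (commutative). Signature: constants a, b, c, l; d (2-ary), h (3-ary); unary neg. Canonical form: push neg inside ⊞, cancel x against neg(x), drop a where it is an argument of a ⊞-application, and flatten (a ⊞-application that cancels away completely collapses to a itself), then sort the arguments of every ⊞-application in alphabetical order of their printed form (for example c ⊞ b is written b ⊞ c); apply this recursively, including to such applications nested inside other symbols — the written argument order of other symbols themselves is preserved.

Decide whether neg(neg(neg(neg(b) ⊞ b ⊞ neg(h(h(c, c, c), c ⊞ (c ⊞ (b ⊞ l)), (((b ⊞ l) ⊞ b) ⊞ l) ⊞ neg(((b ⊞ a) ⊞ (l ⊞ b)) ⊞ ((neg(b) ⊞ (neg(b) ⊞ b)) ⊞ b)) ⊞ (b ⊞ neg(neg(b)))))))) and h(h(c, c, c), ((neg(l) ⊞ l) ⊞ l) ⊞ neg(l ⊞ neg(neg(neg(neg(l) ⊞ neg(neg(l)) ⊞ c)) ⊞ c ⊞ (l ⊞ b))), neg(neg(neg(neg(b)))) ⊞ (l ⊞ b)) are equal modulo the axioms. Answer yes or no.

Answer: yes — both canonical forms are h(h(c, c, c), b ⊞ c ⊞ c ⊞ l, b ⊞ b ⊞ l)

Derivation:
Left:  neg(neg(neg(neg(b) ⊞ b ⊞ neg(h(h(c, c, c), c ⊞ (c ⊞ (b ⊞ l)), (((b ⊞ l) ⊞ b) ⊞ l) ⊞ neg(((b ⊞ a) ⊞ (l ⊞ b)) ⊞ ((neg(b) ⊞ (neg(b) ⊞ b)) ⊞ b)) ⊞ (b ⊞ neg(neg(b))))))))
  Push neg inside:  distribute neg over ⊞ and collapse double neg
  Inverses cancel:  b cancels
  Combine occurrences:  h(h(c, c, c), b ⊞ c ⊞ c ⊞ l, b ⊞ b ⊞ l)
Right:  h(h(c, c, c), ((neg(l) ⊞ l) ⊞ l) ⊞ neg(l ⊞ neg(neg(neg(neg(l) ⊞ neg(neg(l)) ⊞ c)) ⊞ c ⊞ (l ⊞ b))), neg(neg(neg(neg(b)))) ⊞ (l ⊞ b))
  Focus inside:  ((neg(l) ⊞ l) ⊞ l) ⊞ neg(l ⊞ neg(neg(neg(neg(l) ⊞ neg(neg(l)) ⊞ c)) ⊞ c ⊞ (l ⊞ b)))
  Push neg inside:  distribute neg over ⊞ and collapse double neg
  Collect:  l ⊞ c ⊞ c ⊞ b
  Sort arguments:  b ⊞ c ⊞ c ⊞ l
  Reassemble:  h(h(c, c, c), b ⊞ c ⊞ c ⊞ l, b ⊞ b ⊞ l)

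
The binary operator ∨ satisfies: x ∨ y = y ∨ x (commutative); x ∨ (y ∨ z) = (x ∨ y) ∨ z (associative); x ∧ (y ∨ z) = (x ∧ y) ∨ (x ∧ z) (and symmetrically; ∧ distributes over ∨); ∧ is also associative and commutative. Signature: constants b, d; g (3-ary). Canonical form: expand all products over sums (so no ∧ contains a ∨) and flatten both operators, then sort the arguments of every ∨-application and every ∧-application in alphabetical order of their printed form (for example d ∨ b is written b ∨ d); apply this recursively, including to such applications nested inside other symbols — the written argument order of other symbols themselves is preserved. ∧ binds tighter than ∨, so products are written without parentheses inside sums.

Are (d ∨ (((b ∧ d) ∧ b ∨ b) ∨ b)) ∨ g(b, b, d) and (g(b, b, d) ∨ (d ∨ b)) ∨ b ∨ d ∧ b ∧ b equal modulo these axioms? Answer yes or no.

Left:  (d ∨ (((b ∧ d) ∧ b ∨ b) ∨ b)) ∨ g(b, b, d)
  Flatten:  d ∨ b ∧ b ∧ d ∨ b ∨ b ∨ g(b, b, d)
  Order the arguments:  b ∨ b ∨ b ∧ b ∧ d ∨ d ∨ g(b, b, d)
Right:  (g(b, b, d) ∨ (d ∨ b)) ∨ b ∨ d ∧ b ∧ b
  Flatten:  g(b, b, d) ∨ d ∨ b ∨ b ∨ b ∧ b ∧ d
  Sort arguments:  b ∨ b ∨ b ∧ b ∧ d ∨ d ∨ g(b, b, d)

Answer: yes — both canonical forms are b ∨ b ∨ b ∧ b ∧ d ∨ d ∨ g(b, b, d)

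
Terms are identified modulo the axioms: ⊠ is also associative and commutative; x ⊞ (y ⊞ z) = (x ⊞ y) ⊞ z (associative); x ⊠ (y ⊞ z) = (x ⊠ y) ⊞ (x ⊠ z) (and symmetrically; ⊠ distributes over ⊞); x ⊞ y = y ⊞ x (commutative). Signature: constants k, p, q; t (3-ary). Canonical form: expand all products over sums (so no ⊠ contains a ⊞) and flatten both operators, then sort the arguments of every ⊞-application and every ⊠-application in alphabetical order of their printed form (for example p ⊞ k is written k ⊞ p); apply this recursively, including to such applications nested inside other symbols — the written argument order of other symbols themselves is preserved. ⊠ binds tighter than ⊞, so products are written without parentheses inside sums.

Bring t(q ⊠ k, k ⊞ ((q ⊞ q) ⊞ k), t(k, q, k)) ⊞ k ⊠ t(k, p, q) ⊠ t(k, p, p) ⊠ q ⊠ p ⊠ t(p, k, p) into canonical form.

Answer: k ⊠ p ⊠ q ⊠ t(k, p, p) ⊠ t(k, p, q) ⊠ t(p, k, p) ⊞ t(k ⊠ q, k ⊞ k ⊞ q ⊞ q, t(k, q, k))

Derivation:
Merge nested applications:  t(k ⊠ q, k ⊞ k ⊞ q ⊞ q, t(k, q, k)) ⊞ k ⊠ p ⊠ q ⊠ t(k, p, p) ⊠ t(k, p, q) ⊠ t(p, k, p)
Order the arguments:  k ⊠ p ⊠ q ⊠ t(k, p, p) ⊠ t(k, p, q) ⊠ t(p, k, p) ⊞ t(k ⊠ q, k ⊞ k ⊞ q ⊞ q, t(k, q, k))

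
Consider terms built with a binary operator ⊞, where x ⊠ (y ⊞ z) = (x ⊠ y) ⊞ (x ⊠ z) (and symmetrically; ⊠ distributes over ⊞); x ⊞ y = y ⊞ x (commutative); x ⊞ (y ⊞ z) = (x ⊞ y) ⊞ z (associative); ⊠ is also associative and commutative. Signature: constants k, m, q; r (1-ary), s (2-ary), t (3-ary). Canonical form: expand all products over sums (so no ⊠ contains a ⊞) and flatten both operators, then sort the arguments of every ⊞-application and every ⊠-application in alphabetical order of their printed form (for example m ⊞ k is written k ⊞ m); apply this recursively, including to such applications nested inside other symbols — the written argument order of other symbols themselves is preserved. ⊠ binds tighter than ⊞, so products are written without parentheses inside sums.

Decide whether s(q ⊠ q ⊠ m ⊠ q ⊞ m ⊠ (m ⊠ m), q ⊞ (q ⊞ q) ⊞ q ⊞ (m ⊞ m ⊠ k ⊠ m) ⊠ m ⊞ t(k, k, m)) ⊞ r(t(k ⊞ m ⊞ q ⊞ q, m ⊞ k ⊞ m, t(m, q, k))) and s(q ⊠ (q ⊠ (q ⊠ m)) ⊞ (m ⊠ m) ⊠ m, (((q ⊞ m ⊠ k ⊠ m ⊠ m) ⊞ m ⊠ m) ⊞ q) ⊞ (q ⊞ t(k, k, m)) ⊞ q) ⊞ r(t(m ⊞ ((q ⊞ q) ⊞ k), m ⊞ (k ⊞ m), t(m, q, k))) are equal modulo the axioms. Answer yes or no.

Left:  s(q ⊠ q ⊠ m ⊠ q ⊞ m ⊠ (m ⊠ m), q ⊞ (q ⊞ q) ⊞ q ⊞ (m ⊞ m ⊠ k ⊠ m) ⊠ m ⊞ t(k, k, m)) ⊞ r(t(k ⊞ m ⊞ q ⊞ q, m ⊞ k ⊞ m, t(m, q, k)))
  Expand products over sums:  s(m ⊠ m ⊠ m ⊞ m ⊠ q ⊠ q ⊠ q, k ⊠ m ⊠ m ⊠ m ⊞ m ⊠ m ⊞ q ⊞ q ⊞ q ⊞ q ⊞ t(k, k, m)) ⊞ r(t(k ⊞ m ⊞ q ⊞ q, k ⊞ m ⊞ m, t(m, q, k)))
  Order the arguments:  r(t(k ⊞ m ⊞ q ⊞ q, k ⊞ m ⊞ m, t(m, q, k))) ⊞ s(m ⊠ m ⊠ m ⊞ m ⊠ q ⊠ q ⊠ q, k ⊠ m ⊠ m ⊠ m ⊞ m ⊠ m ⊞ q ⊞ q ⊞ q ⊞ q ⊞ t(k, k, m))
Right:  s(q ⊠ (q ⊠ (q ⊠ m)) ⊞ (m ⊠ m) ⊠ m, (((q ⊞ m ⊠ k ⊠ m ⊠ m) ⊞ m ⊠ m) ⊞ q) ⊞ (q ⊞ t(k, k, m)) ⊞ q) ⊞ r(t(m ⊞ ((q ⊞ q) ⊞ k), m ⊞ (k ⊞ m), t(m, q, k)))
  Flatten:  s(m ⊠ m ⊠ m ⊞ m ⊠ q ⊠ q ⊠ q, k ⊠ m ⊠ m ⊠ m ⊞ m ⊠ m ⊞ q ⊞ q ⊞ q ⊞ q ⊞ t(k, k, m)) ⊞ r(t(k ⊞ m ⊞ q ⊞ q, k ⊞ m ⊞ m, t(m, q, k)))
  Sort arguments:  r(t(k ⊞ m ⊞ q ⊞ q, k ⊞ m ⊞ m, t(m, q, k))) ⊞ s(m ⊠ m ⊠ m ⊞ m ⊠ q ⊠ q ⊠ q, k ⊠ m ⊠ m ⊠ m ⊞ m ⊠ m ⊞ q ⊞ q ⊞ q ⊞ q ⊞ t(k, k, m))

Answer: yes — both canonical forms are r(t(k ⊞ m ⊞ q ⊞ q, k ⊞ m ⊞ m, t(m, q, k))) ⊞ s(m ⊠ m ⊠ m ⊞ m ⊠ q ⊠ q ⊠ q, k ⊠ m ⊠ m ⊠ m ⊞ m ⊠ m ⊞ q ⊞ q ⊞ q ⊞ q ⊞ t(k, k, m))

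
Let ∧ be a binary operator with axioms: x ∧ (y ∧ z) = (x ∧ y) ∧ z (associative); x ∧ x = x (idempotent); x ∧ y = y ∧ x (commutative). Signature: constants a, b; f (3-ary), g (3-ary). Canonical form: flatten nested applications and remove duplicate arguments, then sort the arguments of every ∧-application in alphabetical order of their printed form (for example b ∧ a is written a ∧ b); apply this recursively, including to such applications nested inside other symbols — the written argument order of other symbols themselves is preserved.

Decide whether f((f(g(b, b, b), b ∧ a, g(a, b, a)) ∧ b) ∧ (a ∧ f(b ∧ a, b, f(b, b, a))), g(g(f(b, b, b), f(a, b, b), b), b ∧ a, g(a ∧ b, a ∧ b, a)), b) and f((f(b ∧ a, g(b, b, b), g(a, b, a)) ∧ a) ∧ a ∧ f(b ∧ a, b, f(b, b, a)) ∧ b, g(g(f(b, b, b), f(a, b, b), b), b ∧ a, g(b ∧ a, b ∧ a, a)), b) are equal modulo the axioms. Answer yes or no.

Left:  f((f(g(b, b, b), b ∧ a, g(a, b, a)) ∧ b) ∧ (a ∧ f(b ∧ a, b, f(b, b, a))), g(g(f(b, b, b), f(a, b, b), b), b ∧ a, g(a ∧ b, a ∧ b, a)), b)
  Descend into:  (f(g(b, b, b), b ∧ a, g(a, b, a)) ∧ b) ∧ (a ∧ f(b ∧ a, b, f(b, b, a)))
  Un-nest:  f(g(b, b, b), b ∧ a, g(a, b, a)) ∧ b ∧ a ∧ f(b ∧ a, b, f(b, b, a))
  Inside:  f(g(b, b, b), b ∧ a, g(a, b, a))  →  f(g(b, b, b), a ∧ b, g(a, b, a))
  Inside:  f(b ∧ a, b, f(b, b, a))  →  f(a ∧ b, b, f(b, b, a))
  Sort:  a ∧ b ∧ f(a ∧ b, b, f(b, b, a)) ∧ f(g(b, b, b), a ∧ b, g(a, b, a))
  Put back:  f(a ∧ b ∧ f(a ∧ b, b, f(b, b, a)) ∧ f(g(b, b, b), a ∧ b, g(a, b, a)), g(g(f(b, b, b), f(a, b, b), b), a ∧ b, g(a ∧ b, a ∧ b, a)), b)
Right:  f((f(b ∧ a, g(b, b, b), g(a, b, a)) ∧ a) ∧ a ∧ f(b ∧ a, b, f(b, b, a)) ∧ b, g(g(f(b, b, b), f(a, b, b), b), b ∧ a, g(b ∧ a, b ∧ a, a)), b)
  Focus inside:  (f(b ∧ a, g(b, b, b), g(a, b, a)) ∧ a) ∧ a ∧ f(b ∧ a, b, f(b, b, a)) ∧ b
  Flatten:  f(b ∧ a, g(b, b, b), g(a, b, a)) ∧ a ∧ a ∧ f(b ∧ a, b, f(b, b, a)) ∧ b
  Simplify inside:  f(b ∧ a, g(b, b, b), g(a, b, a))  →  f(a ∧ b, g(b, b, b), g(a, b, a))
  Simplify inside:  f(b ∧ a, b, f(b, b, a))  →  f(a ∧ b, b, f(b, b, a))
  Deduplicate:  drop duplicate a
  Sort arguments:  a ∧ b ∧ f(a ∧ b, b, f(b, b, a)) ∧ f(a ∧ b, g(b, b, b), g(a, b, a))
  Reassemble:  f(a ∧ b ∧ f(a ∧ b, b, f(b, b, a)) ∧ f(a ∧ b, g(b, b, b), g(a, b, a)), g(g(f(b, b, b), f(a, b, b), b), a ∧ b, g(a ∧ b, a ∧ b, a)), b)

Answer: no — f(a ∧ b ∧ f(a ∧ b, b, f(b, b, a)) ∧ f(g(b, b, b), a ∧ b, g(a, b, a)), g(g(f(b, b, b), f(a, b, b), b), a ∧ b, g(a ∧ b, a ∧ b, a)), b) vs f(a ∧ b ∧ f(a ∧ b, b, f(b, b, a)) ∧ f(a ∧ b, g(b, b, b), g(a, b, a)), g(g(f(b, b, b), f(a, b, b), b), a ∧ b, g(a ∧ b, a ∧ b, a)), b)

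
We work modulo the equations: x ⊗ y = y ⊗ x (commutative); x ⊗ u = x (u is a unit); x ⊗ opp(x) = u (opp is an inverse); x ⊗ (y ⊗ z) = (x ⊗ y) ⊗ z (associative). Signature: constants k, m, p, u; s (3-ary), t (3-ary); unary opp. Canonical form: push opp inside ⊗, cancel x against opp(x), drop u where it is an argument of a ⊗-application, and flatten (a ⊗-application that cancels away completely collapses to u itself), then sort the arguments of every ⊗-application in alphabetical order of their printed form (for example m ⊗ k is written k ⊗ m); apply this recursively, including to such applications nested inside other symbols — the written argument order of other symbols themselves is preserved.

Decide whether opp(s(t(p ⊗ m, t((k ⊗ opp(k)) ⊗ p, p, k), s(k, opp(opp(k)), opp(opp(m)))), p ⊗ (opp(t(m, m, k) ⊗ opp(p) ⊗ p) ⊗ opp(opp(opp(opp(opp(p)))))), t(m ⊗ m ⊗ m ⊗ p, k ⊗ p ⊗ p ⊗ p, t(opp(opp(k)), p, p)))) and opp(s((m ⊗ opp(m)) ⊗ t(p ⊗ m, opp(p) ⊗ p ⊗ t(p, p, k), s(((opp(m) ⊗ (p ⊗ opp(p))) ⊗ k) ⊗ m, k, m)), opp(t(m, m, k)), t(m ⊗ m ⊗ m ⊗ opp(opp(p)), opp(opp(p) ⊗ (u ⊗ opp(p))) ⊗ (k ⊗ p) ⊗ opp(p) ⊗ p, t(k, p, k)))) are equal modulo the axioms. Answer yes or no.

Answer: no — opp(s(t(m ⊗ p, t(p, p, k), s(k, k, m)), opp(t(m, m, k)), t(m ⊗ m ⊗ m ⊗ p, k ⊗ p ⊗ p ⊗ p, t(k, p, p)))) vs opp(s(t(m ⊗ p, t(p, p, k), s(k, k, m)), opp(t(m, m, k)), t(m ⊗ m ⊗ m ⊗ p, k ⊗ p ⊗ p ⊗ p, t(k, p, k))))

Derivation:
Left:  opp(s(t(p ⊗ m, t((k ⊗ opp(k)) ⊗ p, p, k), s(k, opp(opp(k)), opp(opp(m)))), p ⊗ (opp(t(m, m, k) ⊗ opp(p) ⊗ p) ⊗ opp(opp(opp(opp(opp(p)))))), t(m ⊗ m ⊗ m ⊗ p, k ⊗ p ⊗ p ⊗ p, t(opp(opp(k)), p, p))))
  Push opp inside:  distribute opp over ⊗ and collapse double opp
  Collect:  opp(s(t(m ⊗ p, t(p, p, k), s(k, k, m)), opp(t(m, m, k)), t(m ⊗ m ⊗ m ⊗ p, k ⊗ p ⊗ p ⊗ p, t(k, p, p))))
Right:  opp(s((m ⊗ opp(m)) ⊗ t(p ⊗ m, opp(p) ⊗ p ⊗ t(p, p, k), s(((opp(m) ⊗ (p ⊗ opp(p))) ⊗ k) ⊗ m, k, m)), opp(t(m, m, k)), t(m ⊗ m ⊗ m ⊗ opp(opp(p)), opp(opp(p) ⊗ (u ⊗ opp(p))) ⊗ (k ⊗ p) ⊗ opp(p) ⊗ p, t(k, p, k))))
  Push opp inside:  distribute opp over ⊗ and collapse double opp
  Combine occurrences:  opp(s(t(m ⊗ p, t(p, p, k), s(k, k, m)), opp(t(m, m, k)), t(m ⊗ m ⊗ m ⊗ p, k ⊗ p ⊗ p ⊗ p, t(k, p, k))))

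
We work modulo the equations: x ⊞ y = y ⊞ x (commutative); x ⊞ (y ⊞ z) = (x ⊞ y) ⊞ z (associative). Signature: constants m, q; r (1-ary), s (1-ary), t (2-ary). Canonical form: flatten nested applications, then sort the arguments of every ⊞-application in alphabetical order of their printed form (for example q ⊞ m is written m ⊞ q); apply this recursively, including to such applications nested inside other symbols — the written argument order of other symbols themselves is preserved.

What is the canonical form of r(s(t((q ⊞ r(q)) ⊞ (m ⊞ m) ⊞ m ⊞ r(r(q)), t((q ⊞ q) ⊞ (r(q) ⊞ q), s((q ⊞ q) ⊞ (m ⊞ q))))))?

Focus inside:  (q ⊞ r(q)) ⊞ (m ⊞ m) ⊞ m ⊞ r(r(q))
Merge nested applications:  q ⊞ r(q) ⊞ m ⊞ m ⊞ m ⊞ r(r(q))
Order the arguments:  m ⊞ m ⊞ m ⊞ q ⊞ r(q) ⊞ r(r(q))
Reassemble:  r(s(t(m ⊞ m ⊞ m ⊞ q ⊞ r(q) ⊞ r(r(q)), t(q ⊞ q ⊞ q ⊞ r(q), s(m ⊞ q ⊞ q ⊞ q)))))

Answer: r(s(t(m ⊞ m ⊞ m ⊞ q ⊞ r(q) ⊞ r(r(q)), t(q ⊞ q ⊞ q ⊞ r(q), s(m ⊞ q ⊞ q ⊞ q)))))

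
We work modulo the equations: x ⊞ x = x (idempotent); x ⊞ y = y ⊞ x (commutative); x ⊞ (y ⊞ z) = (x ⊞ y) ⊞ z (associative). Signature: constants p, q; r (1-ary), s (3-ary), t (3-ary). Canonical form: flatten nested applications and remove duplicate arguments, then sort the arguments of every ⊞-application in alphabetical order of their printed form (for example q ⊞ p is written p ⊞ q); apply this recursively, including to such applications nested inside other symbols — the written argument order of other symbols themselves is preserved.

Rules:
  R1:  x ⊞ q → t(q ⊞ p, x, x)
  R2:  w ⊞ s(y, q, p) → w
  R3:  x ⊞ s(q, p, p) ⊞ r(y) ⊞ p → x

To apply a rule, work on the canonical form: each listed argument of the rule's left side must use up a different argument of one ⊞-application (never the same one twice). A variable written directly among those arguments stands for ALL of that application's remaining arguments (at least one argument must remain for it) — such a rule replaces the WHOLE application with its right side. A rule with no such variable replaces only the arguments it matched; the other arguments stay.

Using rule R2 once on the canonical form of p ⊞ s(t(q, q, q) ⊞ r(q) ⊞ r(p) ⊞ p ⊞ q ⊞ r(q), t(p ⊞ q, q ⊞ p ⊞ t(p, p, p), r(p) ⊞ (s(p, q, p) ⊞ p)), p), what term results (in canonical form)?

Canonical form:  p ⊞ s(p ⊞ q ⊞ r(p) ⊞ r(q) ⊞ t(q, q, q), t(p ⊞ q, p ⊞ q ⊞ t(p, p, p), p ⊞ r(p) ⊞ s(p, q, p)), p)
Apply R2:  consuming s(p, q, p);  w := p ⊞ r(p), y := p
Every leftover argument binds to the variable; the entire application is replaced.
Result:  p ⊞ s(p ⊞ q ⊞ r(p) ⊞ r(q) ⊞ t(q, q, q), t(p ⊞ q, p ⊞ q ⊞ t(p, p, p), p ⊞ r(p)), p)

Answer: p ⊞ s(p ⊞ q ⊞ r(p) ⊞ r(q) ⊞ t(q, q, q), t(p ⊞ q, p ⊞ q ⊞ t(p, p, p), p ⊞ r(p)), p)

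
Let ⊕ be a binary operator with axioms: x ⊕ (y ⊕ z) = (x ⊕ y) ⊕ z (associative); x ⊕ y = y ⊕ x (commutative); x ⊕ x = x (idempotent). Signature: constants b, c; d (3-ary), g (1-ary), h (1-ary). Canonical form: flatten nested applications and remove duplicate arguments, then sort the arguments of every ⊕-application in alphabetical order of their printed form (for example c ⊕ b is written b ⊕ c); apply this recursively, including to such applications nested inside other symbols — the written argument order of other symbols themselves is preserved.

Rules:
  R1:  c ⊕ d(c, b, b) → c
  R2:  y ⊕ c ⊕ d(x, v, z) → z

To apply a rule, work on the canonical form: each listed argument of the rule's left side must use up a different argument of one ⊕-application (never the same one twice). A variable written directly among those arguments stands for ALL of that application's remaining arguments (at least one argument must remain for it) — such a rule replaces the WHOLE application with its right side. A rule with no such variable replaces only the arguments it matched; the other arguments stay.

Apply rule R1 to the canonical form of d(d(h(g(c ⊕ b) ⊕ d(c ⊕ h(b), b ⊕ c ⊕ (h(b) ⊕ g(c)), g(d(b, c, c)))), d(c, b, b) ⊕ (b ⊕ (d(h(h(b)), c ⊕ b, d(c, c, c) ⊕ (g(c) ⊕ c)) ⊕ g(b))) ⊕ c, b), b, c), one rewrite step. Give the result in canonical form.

Canonical form:  d(d(h(d(c ⊕ h(b), b ⊕ c ⊕ g(c) ⊕ h(b), g(d(b, c, c))) ⊕ g(b ⊕ c)), b ⊕ c ⊕ d(c, b, b) ⊕ d(h(h(b)), b ⊕ c, c ⊕ d(c, c, c) ⊕ g(c)) ⊕ g(b), b), b, c)
Apply R1:  consuming c, d(c, b, b)
Result:  d(d(h(d(c ⊕ h(b), b ⊕ c ⊕ g(c) ⊕ h(b), g(d(b, c, c))) ⊕ g(b ⊕ c)), b ⊕ c ⊕ d(h(h(b)), b ⊕ c, c ⊕ d(c, c, c) ⊕ g(c)) ⊕ g(b), b), b, c)

Answer: d(d(h(d(c ⊕ h(b), b ⊕ c ⊕ g(c) ⊕ h(b), g(d(b, c, c))) ⊕ g(b ⊕ c)), b ⊕ c ⊕ d(h(h(b)), b ⊕ c, c ⊕ d(c, c, c) ⊕ g(c)) ⊕ g(b), b), b, c)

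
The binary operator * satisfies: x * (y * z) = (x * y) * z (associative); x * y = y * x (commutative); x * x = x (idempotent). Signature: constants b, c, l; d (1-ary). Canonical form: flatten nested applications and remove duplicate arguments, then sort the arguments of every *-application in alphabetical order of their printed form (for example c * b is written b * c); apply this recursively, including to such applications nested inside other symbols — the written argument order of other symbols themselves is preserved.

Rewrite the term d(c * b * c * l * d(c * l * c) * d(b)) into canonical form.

Work inside:  c * b * c * l * d(c * l * c) * d(b)
Simplify inside:  d(c * l * c)  →  d(c * l)
Drop duplicates:  drop duplicate c
Order the arguments:  b * c * d(b) * d(c * l) * l
Rebuild:  d(b * c * d(b) * d(c * l) * l)

Answer: d(b * c * d(b) * d(c * l) * l)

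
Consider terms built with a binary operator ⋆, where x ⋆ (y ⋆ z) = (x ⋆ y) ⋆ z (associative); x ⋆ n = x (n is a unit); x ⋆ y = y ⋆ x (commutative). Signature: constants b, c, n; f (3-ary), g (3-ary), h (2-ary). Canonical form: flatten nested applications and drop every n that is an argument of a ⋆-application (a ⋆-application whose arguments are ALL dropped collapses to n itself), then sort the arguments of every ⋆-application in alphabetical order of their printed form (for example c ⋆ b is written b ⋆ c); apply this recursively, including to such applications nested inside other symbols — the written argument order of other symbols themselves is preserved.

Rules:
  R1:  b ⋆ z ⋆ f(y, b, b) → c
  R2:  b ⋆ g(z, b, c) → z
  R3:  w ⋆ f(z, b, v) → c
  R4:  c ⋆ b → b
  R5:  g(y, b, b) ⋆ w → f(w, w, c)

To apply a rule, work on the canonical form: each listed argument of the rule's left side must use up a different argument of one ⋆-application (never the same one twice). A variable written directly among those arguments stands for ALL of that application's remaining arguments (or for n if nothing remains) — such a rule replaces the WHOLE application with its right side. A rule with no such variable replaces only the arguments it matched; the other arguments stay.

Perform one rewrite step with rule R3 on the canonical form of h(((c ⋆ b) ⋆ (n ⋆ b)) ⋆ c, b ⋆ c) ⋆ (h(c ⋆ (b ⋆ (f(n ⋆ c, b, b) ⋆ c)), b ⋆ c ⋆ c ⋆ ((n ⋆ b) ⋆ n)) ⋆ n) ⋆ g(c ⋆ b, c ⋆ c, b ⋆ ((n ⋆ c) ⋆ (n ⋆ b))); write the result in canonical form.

Canonical form:  g(b ⋆ c, c ⋆ c, b ⋆ b ⋆ c) ⋆ h(b ⋆ b ⋆ c ⋆ c, b ⋆ c) ⋆ h(b ⋆ c ⋆ c ⋆ f(c, b, b), b ⋆ b ⋆ c ⋆ c)
Match R3:  consume f(c, b, b);  v := b, w := b ⋆ c ⋆ c, z := c
The extension variable absorbs all remaining arguments, so the whole application is rewritten.
Result:  g(b ⋆ c, c ⋆ c, b ⋆ b ⋆ c) ⋆ h(b ⋆ b ⋆ c ⋆ c, b ⋆ c) ⋆ h(c, b ⋆ b ⋆ c ⋆ c)

Answer: g(b ⋆ c, c ⋆ c, b ⋆ b ⋆ c) ⋆ h(b ⋆ b ⋆ c ⋆ c, b ⋆ c) ⋆ h(c, b ⋆ b ⋆ c ⋆ c)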